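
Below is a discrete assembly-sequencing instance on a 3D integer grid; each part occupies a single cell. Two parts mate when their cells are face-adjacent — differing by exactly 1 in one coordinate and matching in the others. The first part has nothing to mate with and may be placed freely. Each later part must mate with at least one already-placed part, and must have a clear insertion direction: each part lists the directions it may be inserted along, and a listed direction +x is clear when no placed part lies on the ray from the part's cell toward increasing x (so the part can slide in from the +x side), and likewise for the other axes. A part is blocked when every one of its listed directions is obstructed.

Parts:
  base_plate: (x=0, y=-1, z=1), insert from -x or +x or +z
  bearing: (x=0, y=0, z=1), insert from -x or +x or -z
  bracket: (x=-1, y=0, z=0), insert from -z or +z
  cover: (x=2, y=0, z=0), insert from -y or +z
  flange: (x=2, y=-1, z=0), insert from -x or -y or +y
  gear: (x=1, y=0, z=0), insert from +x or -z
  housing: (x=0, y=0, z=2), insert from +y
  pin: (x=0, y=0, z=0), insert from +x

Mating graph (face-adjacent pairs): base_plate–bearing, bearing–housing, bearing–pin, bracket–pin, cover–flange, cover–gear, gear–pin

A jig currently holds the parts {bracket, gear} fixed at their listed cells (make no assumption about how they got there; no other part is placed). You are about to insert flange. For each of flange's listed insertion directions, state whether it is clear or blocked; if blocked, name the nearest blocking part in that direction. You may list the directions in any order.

-x: ray from flange(2, -1, 0) has no placed part ⇒ clear
-y: ray from flange(2, -1, 0) has no placed part ⇒ clear
+y: ray from flange(2, -1, 0) has no placed part ⇒ clear

+y: clear; -x: clear; -y: clear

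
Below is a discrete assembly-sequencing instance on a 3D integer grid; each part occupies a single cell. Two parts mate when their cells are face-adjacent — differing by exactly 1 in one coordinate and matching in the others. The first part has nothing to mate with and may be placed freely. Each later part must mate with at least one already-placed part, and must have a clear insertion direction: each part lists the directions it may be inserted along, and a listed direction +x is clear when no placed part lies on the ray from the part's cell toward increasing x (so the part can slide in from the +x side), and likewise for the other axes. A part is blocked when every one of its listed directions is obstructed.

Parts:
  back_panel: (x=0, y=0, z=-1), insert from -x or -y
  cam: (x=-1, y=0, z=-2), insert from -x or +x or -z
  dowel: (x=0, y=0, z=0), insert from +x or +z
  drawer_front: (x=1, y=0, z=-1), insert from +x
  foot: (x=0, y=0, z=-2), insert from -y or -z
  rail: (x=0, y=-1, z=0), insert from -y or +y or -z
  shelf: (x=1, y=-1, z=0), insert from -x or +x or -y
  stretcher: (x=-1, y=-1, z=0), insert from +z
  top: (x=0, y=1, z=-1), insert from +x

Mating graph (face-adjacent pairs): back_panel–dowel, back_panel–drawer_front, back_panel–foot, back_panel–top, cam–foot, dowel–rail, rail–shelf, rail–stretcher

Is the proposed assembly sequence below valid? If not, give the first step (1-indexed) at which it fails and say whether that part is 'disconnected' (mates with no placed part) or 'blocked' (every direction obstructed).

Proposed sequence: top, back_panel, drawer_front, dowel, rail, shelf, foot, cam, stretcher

1. top@(0, 1, -1) [+x clear] — {top}
2. back_panel@(0, 0, -1) [-x clear] — {back_panel, top}
3. drawer_front@(1, 0, -1) [+x clear] — {back_panel, drawer_front, top}
4. dowel@(0, 0, 0) [+x clear] — {back_panel, dowel, drawer_front, top}
5. rail@(0, -1, 0) [-y clear] — {back_panel, dowel, drawer_front, rail, top}
6. shelf@(1, -1, 0) [+x clear] — {back_panel, dowel, drawer_front, rail, shelf, top}
7. foot@(0, 0, -2) [-y clear] — {back_panel, dowel, drawer_front, foot, rail, shelf, top}
8. cam@(-1, 0, -2) [-x clear] — {back_panel, cam, dowel, drawer_front, foot, rail, shelf, top}
9. stretcher@(-1, -1, 0) [+z clear] — {back_panel, cam, dowel, drawer_front, foot, rail, shelf, stretcher, top}

Valid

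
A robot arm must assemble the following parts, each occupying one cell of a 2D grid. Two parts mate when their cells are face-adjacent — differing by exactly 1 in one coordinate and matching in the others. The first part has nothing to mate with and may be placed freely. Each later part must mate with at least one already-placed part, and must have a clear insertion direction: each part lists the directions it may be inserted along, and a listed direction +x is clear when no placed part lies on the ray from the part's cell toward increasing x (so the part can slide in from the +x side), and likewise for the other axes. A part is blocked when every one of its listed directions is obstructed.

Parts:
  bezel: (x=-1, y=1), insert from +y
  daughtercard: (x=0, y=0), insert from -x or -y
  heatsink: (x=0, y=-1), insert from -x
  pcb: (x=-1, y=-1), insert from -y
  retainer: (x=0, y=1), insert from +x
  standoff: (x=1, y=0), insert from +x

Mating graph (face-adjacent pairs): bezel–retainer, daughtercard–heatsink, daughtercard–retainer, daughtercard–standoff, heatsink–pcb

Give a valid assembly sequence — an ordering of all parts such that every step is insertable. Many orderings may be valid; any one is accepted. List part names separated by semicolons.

retainer; daughtercard; heatsink; standoff; bezel; pcb

1. retainer@(0, 1) [+x clear] — {retainer}
2. daughtercard@(0, 0) [-x clear] — {daughtercard, retainer}
3. heatsink@(0, -1) [-x clear] — {daughtercard, heatsink, retainer}
4. standoff@(1, 0) [+x clear] — {daughtercard, heatsink, retainer, standoff}
5. bezel@(-1, 1) [+y clear] — {bezel, daughtercard, heatsink, retainer, standoff}
6. pcb@(-1, -1) [-y clear] — {bezel, daughtercard, heatsink, pcb, retainer, standoff}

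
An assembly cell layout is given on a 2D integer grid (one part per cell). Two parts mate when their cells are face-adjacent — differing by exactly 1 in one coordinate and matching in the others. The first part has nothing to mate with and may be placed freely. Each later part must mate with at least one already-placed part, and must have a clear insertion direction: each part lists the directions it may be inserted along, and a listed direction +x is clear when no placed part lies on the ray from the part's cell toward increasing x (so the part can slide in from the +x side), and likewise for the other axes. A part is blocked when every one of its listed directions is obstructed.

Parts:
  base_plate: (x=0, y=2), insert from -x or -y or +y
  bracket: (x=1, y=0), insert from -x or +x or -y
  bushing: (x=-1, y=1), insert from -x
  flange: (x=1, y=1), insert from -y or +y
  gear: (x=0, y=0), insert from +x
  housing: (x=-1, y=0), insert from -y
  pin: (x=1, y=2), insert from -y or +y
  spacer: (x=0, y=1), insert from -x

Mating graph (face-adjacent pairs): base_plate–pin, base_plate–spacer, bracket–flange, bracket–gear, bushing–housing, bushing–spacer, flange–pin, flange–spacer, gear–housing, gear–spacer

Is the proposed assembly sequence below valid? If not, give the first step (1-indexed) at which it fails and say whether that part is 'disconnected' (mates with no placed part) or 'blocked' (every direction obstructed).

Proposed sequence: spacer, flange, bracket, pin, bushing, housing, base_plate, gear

Invalid at step 8 (blocked)

1. spacer@(0, 1) [-x clear] — {spacer}
2. flange@(1, 1) [-y clear] — {flange, spacer}
3. bracket@(1, 0) [-x clear] — {bracket, flange, spacer}
4. pin@(1, 2) [+y clear] — {bracket, flange, pin, spacer}
5. bushing@(-1, 1) [-x clear] — {bracket, bushing, flange, pin, spacer}
6. housing@(-1, 0) [-y clear] — {bracket, bushing, flange, housing, pin, spacer}
7. base_plate@(0, 2) [-x clear] — {base_plate, bracket, bushing, flange, housing, pin, spacer}
8. gear@(0, 0) — +x all obstructed ⇒ blocked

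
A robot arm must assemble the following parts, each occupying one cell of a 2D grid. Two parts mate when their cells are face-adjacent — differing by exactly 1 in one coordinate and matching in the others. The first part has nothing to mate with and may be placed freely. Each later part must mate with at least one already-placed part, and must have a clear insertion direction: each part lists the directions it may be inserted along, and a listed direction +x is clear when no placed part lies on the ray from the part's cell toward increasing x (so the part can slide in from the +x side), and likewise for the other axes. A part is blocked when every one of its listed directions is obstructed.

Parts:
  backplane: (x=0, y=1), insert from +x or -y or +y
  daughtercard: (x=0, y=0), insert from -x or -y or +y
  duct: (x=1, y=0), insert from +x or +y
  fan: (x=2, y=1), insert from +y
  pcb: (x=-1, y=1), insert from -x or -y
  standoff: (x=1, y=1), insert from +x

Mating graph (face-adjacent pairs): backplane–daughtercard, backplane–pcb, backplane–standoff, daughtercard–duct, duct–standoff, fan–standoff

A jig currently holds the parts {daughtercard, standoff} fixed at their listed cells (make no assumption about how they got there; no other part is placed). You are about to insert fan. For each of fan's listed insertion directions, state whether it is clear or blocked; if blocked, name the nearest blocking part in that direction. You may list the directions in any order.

+y: ray from fan(2, 1) has no placed part ⇒ clear

+y: clear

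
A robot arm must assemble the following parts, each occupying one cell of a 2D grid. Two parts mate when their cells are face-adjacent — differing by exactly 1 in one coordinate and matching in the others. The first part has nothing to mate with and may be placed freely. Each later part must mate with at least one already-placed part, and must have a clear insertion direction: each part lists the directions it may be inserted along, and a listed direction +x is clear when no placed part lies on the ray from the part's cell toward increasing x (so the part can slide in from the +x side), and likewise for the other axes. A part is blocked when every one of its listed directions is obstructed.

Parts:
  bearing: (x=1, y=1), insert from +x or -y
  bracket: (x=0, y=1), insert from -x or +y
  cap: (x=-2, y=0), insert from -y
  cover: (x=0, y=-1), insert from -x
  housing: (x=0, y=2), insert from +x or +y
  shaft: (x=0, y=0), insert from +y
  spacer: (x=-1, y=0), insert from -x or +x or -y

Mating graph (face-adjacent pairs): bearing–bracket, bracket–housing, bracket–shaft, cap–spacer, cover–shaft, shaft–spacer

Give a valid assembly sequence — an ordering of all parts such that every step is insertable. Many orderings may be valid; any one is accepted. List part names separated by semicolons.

1. cover@(0, -1) [-x clear] — {cover}
2. shaft@(0, 0) [+y clear] — {cover, shaft}
3. bracket@(0, 1) [-x clear] — {bracket, cover, shaft}
4. housing@(0, 2) [+x clear] — {bracket, cover, housing, shaft}
5. bearing@(1, 1) [+x clear] — {bearing, bracket, cover, housing, shaft}
6. spacer@(-1, 0) [-x clear] — {bearing, bracket, cover, housing, shaft, spacer}
7. cap@(-2, 0) [-y clear] — {bearing, bracket, cap, cover, housing, shaft, spacer}

cover; shaft; bracket; housing; bearing; spacer; cap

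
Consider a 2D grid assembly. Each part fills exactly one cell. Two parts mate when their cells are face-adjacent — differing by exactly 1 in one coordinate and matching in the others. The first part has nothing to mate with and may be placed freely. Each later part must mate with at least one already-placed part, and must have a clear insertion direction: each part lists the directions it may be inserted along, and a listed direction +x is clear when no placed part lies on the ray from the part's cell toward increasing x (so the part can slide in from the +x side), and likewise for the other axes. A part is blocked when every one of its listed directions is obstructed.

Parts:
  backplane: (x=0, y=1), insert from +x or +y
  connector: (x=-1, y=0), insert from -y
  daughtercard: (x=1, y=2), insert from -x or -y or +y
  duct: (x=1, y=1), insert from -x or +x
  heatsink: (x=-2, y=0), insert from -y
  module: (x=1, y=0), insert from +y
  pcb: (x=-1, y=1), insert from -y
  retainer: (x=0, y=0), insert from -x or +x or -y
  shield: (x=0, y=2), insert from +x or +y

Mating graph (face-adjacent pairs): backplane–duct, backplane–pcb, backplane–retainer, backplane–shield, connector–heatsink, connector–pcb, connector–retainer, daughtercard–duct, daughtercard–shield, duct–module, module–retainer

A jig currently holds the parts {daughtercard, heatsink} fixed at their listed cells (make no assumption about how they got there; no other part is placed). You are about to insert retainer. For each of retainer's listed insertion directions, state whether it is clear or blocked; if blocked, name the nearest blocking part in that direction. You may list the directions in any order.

+x: clear; -x: blocked by heatsink; -y: clear

-x: nearest on ray is heatsink@(-2, 0) ⇒ blocked
+x: ray from retainer(0, 0) has no placed part ⇒ clear
-y: ray from retainer(0, 0) has no placed part ⇒ clear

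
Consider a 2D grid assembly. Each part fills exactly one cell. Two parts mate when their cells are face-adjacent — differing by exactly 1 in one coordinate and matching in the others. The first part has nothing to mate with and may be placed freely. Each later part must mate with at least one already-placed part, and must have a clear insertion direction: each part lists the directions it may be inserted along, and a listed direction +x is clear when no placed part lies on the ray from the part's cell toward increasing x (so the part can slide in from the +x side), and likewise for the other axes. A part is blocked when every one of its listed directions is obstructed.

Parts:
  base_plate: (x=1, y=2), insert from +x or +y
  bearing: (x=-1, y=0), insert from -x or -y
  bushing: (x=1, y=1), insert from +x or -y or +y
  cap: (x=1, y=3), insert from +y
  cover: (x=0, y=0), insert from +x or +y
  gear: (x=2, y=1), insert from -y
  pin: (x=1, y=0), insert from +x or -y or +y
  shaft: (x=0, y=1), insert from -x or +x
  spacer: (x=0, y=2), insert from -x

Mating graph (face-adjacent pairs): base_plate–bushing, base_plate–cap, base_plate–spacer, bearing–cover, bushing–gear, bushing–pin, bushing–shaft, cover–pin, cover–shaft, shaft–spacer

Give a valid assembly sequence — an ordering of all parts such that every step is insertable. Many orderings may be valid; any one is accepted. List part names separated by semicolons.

1. pin@(1, 0) [+x clear] — {pin}
2. bushing@(1, 1) [+x clear] — {bushing, pin}
3. base_plate@(1, 2) [+x clear] — {base_plate, bushing, pin}
4. gear@(2, 1) [-y clear] — {base_plate, bushing, gear, pin}
5. cap@(1, 3) [+y clear] — {base_plate, bushing, cap, gear, pin}
6. cover@(0, 0) [+y clear] — {base_plate, bushing, cap, cover, gear, pin}
7. bearing@(-1, 0) [-x clear] — {base_plate, bearing, bushing, cap, cover, gear, pin}
8. shaft@(0, 1) [-x clear] — {base_plate, bearing, bushing, cap, cover, gear, pin, shaft}
9. spacer@(0, 2) [-x clear] — {base_plate, bearing, bushing, cap, cover, gear, pin, shaft, spacer}

pin; bushing; base_plate; gear; cap; cover; bearing; shaft; spacer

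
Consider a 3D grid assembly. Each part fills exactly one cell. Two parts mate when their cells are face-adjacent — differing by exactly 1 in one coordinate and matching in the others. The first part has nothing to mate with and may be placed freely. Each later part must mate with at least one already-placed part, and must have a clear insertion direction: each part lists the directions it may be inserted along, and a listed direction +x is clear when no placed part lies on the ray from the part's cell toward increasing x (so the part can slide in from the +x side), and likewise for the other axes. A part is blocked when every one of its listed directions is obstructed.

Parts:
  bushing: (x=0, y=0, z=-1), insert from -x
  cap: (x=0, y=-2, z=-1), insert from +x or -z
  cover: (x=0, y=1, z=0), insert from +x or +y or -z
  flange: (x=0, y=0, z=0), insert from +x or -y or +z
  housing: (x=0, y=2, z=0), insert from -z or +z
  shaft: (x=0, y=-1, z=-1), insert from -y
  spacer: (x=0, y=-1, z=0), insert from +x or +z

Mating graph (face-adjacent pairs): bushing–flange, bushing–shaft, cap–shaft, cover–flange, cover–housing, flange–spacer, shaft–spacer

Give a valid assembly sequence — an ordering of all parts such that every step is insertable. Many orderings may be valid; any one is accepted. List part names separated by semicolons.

1. cover@(0, 1, 0) [+x clear] — {cover}
2. flange@(0, 0, 0) [+x clear] — {cover, flange}
3. bushing@(0, 0, -1) [-x clear] — {bushing, cover, flange}
4. spacer@(0, -1, 0) [+x clear] — {bushing, cover, flange, spacer}
5. housing@(0, 2, 0) [-z clear] — {bushing, cover, flange, housing, spacer}
6. shaft@(0, -1, -1) [-y clear] — {bushing, cover, flange, housing, shaft, spacer}
7. cap@(0, -2, -1) [+x clear] — {bushing, cap, cover, flange, housing, shaft, spacer}

cover; flange; bushing; spacer; housing; shaft; cap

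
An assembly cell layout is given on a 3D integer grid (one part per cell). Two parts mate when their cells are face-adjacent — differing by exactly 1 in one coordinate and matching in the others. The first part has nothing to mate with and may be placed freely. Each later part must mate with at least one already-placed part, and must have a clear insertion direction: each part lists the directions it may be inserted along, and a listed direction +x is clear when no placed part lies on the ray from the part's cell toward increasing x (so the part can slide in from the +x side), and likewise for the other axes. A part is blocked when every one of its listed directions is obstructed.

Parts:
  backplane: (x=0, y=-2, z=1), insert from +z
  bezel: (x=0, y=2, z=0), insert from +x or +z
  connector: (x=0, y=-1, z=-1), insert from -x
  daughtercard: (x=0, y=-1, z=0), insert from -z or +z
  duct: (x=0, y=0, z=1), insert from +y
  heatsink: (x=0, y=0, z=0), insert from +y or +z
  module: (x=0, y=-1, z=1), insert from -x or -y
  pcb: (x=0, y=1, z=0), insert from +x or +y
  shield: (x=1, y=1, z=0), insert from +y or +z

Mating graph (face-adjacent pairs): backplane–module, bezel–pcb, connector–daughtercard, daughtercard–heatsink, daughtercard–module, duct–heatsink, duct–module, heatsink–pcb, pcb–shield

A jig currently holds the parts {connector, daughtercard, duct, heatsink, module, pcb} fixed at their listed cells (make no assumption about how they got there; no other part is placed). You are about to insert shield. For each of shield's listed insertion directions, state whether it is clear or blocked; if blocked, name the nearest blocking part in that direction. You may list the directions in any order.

+y: ray from shield(1, 1, 0) has no placed part ⇒ clear
+z: ray from shield(1, 1, 0) has no placed part ⇒ clear

+y: clear; +z: clear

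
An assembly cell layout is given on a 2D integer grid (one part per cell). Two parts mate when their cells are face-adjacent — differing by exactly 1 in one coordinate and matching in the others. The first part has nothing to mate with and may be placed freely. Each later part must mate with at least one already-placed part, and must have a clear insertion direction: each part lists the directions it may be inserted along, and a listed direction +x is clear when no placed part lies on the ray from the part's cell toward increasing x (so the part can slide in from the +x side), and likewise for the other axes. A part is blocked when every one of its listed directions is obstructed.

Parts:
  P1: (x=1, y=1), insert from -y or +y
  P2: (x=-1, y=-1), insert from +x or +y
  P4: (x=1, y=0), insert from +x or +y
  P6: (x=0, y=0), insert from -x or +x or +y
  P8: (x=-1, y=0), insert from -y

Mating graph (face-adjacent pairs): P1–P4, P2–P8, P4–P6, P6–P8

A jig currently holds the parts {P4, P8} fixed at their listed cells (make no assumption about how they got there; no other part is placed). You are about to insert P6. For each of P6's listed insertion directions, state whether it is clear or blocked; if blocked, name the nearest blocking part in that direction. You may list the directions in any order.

-x: nearest on ray is P8@(-1, 0) ⇒ blocked
+x: nearest on ray is P4@(1, 0) ⇒ blocked
+y: ray from P6(0, 0) has no placed part ⇒ clear

+x: blocked by P4; +y: clear; -x: blocked by P8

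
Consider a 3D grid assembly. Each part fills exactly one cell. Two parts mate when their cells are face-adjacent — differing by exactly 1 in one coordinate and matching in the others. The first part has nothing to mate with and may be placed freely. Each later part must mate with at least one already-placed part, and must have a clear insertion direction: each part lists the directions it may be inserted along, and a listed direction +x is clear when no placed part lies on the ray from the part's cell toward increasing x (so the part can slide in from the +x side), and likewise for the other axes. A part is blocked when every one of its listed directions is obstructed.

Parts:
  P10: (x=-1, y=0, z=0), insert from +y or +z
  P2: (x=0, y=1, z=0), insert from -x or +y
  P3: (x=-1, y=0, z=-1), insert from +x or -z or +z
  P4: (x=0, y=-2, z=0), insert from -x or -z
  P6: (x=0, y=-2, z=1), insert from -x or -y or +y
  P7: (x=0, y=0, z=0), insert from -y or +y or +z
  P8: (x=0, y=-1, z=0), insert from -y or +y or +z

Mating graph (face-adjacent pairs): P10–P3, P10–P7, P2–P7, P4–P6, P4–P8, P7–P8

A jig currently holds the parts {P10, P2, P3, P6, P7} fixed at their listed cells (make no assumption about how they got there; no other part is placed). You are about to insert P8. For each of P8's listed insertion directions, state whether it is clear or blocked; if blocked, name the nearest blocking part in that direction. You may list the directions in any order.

+y: blocked by P7; +z: clear; -y: clear

-y: ray from P8(0, -1, 0) has no placed part ⇒ clear
+y: nearest on ray is P7@(0, 0, 0) ⇒ blocked
+z: ray from P8(0, -1, 0) has no placed part ⇒ clear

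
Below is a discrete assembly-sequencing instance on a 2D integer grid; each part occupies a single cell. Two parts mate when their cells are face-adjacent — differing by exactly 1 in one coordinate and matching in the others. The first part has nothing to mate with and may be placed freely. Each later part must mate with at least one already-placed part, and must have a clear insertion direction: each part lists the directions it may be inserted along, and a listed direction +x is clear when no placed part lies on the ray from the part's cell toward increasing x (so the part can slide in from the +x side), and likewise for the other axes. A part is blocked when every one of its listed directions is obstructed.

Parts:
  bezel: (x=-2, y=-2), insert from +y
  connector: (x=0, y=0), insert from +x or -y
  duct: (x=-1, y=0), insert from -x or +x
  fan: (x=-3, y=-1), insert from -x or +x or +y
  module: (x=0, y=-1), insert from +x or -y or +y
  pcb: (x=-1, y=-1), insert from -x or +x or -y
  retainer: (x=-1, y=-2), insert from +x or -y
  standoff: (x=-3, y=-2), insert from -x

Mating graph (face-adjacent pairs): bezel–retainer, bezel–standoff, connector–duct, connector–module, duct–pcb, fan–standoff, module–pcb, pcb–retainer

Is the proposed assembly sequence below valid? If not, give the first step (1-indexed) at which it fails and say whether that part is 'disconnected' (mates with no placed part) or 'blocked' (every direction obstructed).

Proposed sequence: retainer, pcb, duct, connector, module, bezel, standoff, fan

Valid

1. retainer@(-1, -2) [+x clear] — {retainer}
2. pcb@(-1, -1) [-x clear] — {pcb, retainer}
3. duct@(-1, 0) [-x clear] — {duct, pcb, retainer}
4. connector@(0, 0) [+x clear] — {connector, duct, pcb, retainer}
5. module@(0, -1) [+x clear] — {connector, duct, module, pcb, retainer}
6. bezel@(-2, -2) [+y clear] — {bezel, connector, duct, module, pcb, retainer}
7. standoff@(-3, -2) [-x clear] — {bezel, connector, duct, module, pcb, retainer, standoff}
8. fan@(-3, -1) [-x clear] — {bezel, connector, duct, fan, module, pcb, retainer, standoff}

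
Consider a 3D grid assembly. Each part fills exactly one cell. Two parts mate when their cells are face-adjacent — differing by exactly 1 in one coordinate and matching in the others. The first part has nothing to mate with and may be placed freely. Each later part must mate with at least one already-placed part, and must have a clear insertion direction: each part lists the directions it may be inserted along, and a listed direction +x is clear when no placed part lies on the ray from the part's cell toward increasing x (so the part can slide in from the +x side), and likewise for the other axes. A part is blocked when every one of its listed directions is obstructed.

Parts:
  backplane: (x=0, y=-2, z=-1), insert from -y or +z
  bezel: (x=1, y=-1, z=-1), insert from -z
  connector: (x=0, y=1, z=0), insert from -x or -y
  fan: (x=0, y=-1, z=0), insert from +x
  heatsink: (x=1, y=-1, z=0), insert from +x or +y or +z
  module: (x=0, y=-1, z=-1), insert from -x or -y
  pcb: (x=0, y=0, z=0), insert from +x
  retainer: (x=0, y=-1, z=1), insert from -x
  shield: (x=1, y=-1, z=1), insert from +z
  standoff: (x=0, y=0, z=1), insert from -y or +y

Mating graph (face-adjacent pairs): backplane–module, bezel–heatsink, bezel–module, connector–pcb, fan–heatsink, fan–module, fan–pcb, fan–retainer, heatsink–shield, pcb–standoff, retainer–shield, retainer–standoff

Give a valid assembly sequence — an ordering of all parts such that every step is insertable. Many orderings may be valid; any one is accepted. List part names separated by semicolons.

1. retainer@(0, -1, 1) [-x clear] — {retainer}
2. shield@(1, -1, 1) [+z clear] — {retainer, shield}
3. fan@(0, -1, 0) [+x clear] — {fan, retainer, shield}
4. module@(0, -1, -1) [-x clear] — {fan, module, retainer, shield}
5. pcb@(0, 0, 0) [+x clear] — {fan, module, pcb, retainer, shield}
6. connector@(0, 1, 0) [-x clear] — {connector, fan, module, pcb, retainer, shield}
7. standoff@(0, 0, 1) [+y clear] — {connector, fan, module, pcb, retainer, shield, standoff}
8. heatsink@(1, -1, 0) [+x clear] — {connector, fan, heatsink, module, pcb, retainer, shield, standoff}
9. bezel@(1, -1, -1) [-z clear] — {bezel, connector, fan, heatsink, module, pcb, retainer, shield, standoff}
10. backplane@(0, -2, -1) [-y clear] — {backplane, bezel, connector, fan, heatsink, module, pcb, retainer, shield, standoff}

retainer; shield; fan; module; pcb; connector; standoff; heatsink; bezel; backplane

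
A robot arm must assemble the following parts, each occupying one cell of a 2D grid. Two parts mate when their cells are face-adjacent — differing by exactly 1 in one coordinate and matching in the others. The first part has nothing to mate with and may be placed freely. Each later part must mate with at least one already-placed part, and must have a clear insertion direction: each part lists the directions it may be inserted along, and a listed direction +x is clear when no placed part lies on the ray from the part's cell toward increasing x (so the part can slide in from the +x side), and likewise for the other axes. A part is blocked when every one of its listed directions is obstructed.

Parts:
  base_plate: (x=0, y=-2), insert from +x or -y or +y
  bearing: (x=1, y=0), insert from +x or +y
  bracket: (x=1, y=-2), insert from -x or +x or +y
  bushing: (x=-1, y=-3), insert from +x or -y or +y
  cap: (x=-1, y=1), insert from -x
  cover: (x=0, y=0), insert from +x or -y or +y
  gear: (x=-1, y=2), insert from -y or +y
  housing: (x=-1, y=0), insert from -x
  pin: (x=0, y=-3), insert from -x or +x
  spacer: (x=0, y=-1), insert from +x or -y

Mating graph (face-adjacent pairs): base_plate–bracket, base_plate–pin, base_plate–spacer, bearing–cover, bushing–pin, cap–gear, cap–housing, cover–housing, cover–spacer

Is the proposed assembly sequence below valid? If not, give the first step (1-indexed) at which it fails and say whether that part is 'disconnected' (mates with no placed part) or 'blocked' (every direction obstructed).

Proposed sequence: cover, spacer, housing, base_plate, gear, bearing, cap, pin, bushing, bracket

1. cover@(0, 0) [+x clear] — {cover}
2. spacer@(0, -1) [+x clear] — {cover, spacer}
3. housing@(-1, 0) [-x clear] — {cover, housing, spacer}
4. base_plate@(0, -2) [+x clear] — {base_plate, cover, housing, spacer}
5. gear@(-1, 2) — no placed neighbour ⇒ disconnected

Invalid at step 5 (disconnected)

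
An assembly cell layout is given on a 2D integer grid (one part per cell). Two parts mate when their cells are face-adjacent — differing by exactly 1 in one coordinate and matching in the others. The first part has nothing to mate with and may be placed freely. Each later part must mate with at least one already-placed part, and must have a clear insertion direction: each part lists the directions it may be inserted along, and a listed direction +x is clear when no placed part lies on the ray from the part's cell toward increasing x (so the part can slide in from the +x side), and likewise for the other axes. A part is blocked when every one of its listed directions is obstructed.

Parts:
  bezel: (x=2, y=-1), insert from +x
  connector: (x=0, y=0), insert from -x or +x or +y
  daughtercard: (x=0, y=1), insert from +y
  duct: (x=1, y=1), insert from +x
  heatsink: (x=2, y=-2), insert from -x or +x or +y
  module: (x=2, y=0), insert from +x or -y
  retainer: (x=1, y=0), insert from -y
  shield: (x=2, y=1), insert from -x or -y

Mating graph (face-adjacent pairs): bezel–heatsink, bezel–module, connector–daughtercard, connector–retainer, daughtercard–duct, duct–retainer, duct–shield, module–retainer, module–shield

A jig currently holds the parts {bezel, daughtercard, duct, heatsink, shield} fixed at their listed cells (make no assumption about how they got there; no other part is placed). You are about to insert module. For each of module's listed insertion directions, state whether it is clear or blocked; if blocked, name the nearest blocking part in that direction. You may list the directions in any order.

+x: clear; -y: blocked by bezel

+x: ray from module(2, 0) has no placed part ⇒ clear
-y: nearest on ray is bezel@(2, -1) ⇒ blocked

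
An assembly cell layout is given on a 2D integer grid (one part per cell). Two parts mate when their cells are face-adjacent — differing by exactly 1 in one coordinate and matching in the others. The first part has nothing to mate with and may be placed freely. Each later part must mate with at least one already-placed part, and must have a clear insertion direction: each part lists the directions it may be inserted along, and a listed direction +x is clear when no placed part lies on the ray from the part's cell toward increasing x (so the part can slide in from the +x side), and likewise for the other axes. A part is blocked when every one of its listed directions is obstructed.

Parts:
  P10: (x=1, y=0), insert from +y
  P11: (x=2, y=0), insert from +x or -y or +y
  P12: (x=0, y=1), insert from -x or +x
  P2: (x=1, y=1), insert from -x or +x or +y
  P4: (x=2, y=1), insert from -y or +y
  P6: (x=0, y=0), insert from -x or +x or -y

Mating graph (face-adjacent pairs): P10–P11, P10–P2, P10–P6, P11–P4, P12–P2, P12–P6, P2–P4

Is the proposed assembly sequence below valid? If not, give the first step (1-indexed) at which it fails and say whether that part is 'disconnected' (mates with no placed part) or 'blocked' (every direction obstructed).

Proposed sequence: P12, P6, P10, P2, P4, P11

1. P12@(0, 1) [-x clear] — {P12}
2. P6@(0, 0) [-x clear] — {P12, P6}
3. P10@(1, 0) [+y clear] — {P10, P12, P6}
4. P2@(1, 1) [+x clear] — {P10, P12, P2, P6}
5. P4@(2, 1) [-y clear] — {P10, P12, P2, P4, P6}
6. P11@(2, 0) [+x clear] — {P10, P11, P12, P2, P4, P6}

Valid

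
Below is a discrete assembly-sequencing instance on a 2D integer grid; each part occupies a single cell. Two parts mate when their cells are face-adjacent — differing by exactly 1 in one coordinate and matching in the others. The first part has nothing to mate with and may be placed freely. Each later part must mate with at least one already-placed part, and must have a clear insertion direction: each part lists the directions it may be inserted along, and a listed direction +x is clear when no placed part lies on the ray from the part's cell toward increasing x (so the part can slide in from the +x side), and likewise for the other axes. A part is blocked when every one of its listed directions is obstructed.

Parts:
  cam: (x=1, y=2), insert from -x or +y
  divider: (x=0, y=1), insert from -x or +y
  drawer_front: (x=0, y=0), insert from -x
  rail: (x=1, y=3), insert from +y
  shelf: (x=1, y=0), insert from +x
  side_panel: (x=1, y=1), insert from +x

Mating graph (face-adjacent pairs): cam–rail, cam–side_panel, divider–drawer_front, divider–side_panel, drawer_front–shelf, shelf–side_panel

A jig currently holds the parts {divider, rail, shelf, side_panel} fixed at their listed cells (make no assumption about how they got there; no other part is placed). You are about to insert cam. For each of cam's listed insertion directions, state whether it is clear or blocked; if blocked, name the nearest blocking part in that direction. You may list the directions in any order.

-x: ray from cam(1, 2) has no placed part ⇒ clear
+y: nearest on ray is rail@(1, 3) ⇒ blocked

+y: blocked by rail; -x: clear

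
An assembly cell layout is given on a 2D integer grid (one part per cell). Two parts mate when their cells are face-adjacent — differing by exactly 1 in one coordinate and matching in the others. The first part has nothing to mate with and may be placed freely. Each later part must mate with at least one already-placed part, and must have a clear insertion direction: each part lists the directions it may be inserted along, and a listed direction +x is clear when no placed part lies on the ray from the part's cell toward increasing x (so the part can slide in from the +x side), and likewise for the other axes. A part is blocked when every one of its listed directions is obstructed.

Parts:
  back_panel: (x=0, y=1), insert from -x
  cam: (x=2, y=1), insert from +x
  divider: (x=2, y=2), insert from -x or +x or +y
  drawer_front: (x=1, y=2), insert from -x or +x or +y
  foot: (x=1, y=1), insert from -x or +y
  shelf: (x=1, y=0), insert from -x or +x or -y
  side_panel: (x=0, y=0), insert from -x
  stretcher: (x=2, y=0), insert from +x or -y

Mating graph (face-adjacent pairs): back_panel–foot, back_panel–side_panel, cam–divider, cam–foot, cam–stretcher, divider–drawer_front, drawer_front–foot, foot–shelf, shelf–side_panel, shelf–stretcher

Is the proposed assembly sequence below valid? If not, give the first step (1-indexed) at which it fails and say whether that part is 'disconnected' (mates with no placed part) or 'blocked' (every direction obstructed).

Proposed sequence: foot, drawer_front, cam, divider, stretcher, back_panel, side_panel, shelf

Valid

1. foot@(1, 1) [-x clear] — {foot}
2. drawer_front@(1, 2) [-x clear] — {drawer_front, foot}
3. cam@(2, 1) [+x clear] — {cam, drawer_front, foot}
4. divider@(2, 2) [+x clear] — {cam, divider, drawer_front, foot}
5. stretcher@(2, 0) [+x clear] — {cam, divider, drawer_front, foot, stretcher}
6. back_panel@(0, 1) [-x clear] — {back_panel, cam, divider, drawer_front, foot, stretcher}
7. side_panel@(0, 0) [-x clear] — {back_panel, cam, divider, drawer_front, foot, side_panel, stretcher}
8. shelf@(1, 0) [-y clear] — {back_panel, cam, divider, drawer_front, foot, shelf, side_panel, stretcher}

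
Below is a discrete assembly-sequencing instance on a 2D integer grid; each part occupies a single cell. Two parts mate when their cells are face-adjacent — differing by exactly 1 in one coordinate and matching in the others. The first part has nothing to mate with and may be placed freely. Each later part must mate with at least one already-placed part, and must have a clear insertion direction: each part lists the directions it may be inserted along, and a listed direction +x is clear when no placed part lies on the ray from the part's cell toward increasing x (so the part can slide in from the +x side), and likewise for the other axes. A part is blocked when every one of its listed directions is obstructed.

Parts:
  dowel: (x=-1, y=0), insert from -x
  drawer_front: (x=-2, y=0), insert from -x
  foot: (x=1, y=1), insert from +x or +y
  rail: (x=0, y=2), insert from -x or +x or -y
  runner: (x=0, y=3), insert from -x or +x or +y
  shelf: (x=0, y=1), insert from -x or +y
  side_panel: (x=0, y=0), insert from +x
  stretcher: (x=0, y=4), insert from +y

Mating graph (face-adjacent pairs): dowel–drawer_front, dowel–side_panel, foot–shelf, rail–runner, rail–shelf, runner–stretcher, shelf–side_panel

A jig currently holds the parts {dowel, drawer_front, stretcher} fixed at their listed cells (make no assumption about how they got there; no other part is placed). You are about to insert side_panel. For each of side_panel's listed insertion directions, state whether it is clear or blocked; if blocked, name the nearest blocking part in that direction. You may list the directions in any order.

+x: clear

+x: ray from side_panel(0, 0) has no placed part ⇒ clear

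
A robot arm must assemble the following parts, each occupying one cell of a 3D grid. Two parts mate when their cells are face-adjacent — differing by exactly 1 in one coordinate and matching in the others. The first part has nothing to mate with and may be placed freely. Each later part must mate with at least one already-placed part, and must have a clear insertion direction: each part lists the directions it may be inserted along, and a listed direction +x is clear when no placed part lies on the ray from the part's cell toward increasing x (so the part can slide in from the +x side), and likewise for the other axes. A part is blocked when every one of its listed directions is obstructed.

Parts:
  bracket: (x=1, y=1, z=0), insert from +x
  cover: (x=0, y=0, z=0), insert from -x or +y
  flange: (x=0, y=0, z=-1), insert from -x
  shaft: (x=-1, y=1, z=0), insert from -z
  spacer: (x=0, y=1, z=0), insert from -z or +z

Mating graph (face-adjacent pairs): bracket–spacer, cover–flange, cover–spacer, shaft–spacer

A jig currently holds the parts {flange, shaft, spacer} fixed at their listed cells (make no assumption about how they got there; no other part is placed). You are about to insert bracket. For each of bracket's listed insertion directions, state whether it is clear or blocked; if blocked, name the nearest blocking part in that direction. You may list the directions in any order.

+x: ray from bracket(1, 1, 0) has no placed part ⇒ clear

+x: clear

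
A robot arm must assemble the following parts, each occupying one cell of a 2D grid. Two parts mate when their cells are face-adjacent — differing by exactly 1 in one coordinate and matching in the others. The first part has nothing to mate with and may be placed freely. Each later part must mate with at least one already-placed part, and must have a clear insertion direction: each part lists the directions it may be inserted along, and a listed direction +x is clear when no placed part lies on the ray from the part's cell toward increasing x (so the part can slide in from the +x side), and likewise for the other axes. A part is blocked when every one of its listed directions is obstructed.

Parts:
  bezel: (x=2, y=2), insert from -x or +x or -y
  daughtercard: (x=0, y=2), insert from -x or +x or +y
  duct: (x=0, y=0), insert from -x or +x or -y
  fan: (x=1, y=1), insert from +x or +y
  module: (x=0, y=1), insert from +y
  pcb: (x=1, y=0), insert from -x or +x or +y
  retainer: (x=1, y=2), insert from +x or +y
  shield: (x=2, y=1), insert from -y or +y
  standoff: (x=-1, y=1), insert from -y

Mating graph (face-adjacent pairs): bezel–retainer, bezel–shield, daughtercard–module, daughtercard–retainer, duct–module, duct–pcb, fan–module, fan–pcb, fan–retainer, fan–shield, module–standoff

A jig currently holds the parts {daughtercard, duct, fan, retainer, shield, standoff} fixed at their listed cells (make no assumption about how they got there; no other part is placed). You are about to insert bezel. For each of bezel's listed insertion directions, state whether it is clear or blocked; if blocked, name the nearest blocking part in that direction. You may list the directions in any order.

-x: nearest on ray is retainer@(1, 2) ⇒ blocked
+x: ray from bezel(2, 2) has no placed part ⇒ clear
-y: nearest on ray is shield@(2, 1) ⇒ blocked

+x: clear; -x: blocked by retainer; -y: blocked by shield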